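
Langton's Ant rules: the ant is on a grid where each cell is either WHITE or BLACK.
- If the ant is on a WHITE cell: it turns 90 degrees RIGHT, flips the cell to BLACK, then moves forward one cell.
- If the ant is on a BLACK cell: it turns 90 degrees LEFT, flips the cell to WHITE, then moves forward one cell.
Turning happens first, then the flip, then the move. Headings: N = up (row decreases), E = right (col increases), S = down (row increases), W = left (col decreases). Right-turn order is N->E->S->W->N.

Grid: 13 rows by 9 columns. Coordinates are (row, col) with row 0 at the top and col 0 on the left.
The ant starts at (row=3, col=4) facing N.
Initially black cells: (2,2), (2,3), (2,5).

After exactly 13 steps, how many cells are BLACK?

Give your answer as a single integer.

Answer: 8

Derivation:
Step 1: on WHITE (3,4): turn R to E, flip to black, move to (3,5). |black|=4
Step 2: on WHITE (3,5): turn R to S, flip to black, move to (4,5). |black|=5
Step 3: on WHITE (4,5): turn R to W, flip to black, move to (4,4). |black|=6
Step 4: on WHITE (4,4): turn R to N, flip to black, move to (3,4). |black|=7
Step 5: on BLACK (3,4): turn L to W, flip to white, move to (3,3). |black|=6
Step 6: on WHITE (3,3): turn R to N, flip to black, move to (2,3). |black|=7
Step 7: on BLACK (2,3): turn L to W, flip to white, move to (2,2). |black|=6
Step 8: on BLACK (2,2): turn L to S, flip to white, move to (3,2). |black|=5
Step 9: on WHITE (3,2): turn R to W, flip to black, move to (3,1). |black|=6
Step 10: on WHITE (3,1): turn R to N, flip to black, move to (2,1). |black|=7
Step 11: on WHITE (2,1): turn R to E, flip to black, move to (2,2). |black|=8
Step 12: on WHITE (2,2): turn R to S, flip to black, move to (3,2). |black|=9
Step 13: on BLACK (3,2): turn L to E, flip to white, move to (3,3). |black|=8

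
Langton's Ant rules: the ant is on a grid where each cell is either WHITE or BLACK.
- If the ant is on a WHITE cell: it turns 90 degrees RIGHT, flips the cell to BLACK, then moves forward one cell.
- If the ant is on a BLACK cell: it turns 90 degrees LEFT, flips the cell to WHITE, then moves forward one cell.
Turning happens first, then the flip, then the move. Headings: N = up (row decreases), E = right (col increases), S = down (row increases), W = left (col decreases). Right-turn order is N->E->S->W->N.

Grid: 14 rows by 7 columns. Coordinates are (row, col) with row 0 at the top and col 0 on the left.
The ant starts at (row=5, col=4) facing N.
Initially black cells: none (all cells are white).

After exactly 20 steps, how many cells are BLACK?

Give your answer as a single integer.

Answer: 6

Derivation:
Step 1: on WHITE (5,4): turn R to E, flip to black, move to (5,5). |black|=1
Step 2: on WHITE (5,5): turn R to S, flip to black, move to (6,5). |black|=2
Step 3: on WHITE (6,5): turn R to W, flip to black, move to (6,4). |black|=3
Step 4: on WHITE (6,4): turn R to N, flip to black, move to (5,4). |black|=4
Step 5: on BLACK (5,4): turn L to W, flip to white, move to (5,3). |black|=3
Step 6: on WHITE (5,3): turn R to N, flip to black, move to (4,3). |black|=4
Step 7: on WHITE (4,3): turn R to E, flip to black, move to (4,4). |black|=5
Step 8: on WHITE (4,4): turn R to S, flip to black, move to (5,4). |black|=6
Step 9: on WHITE (5,4): turn R to W, flip to black, move to (5,3). |black|=7
Step 10: on BLACK (5,3): turn L to S, flip to white, move to (6,3). |black|=6
Step 11: on WHITE (6,3): turn R to W, flip to black, move to (6,2). |black|=7
Step 12: on WHITE (6,2): turn R to N, flip to black, move to (5,2). |black|=8
Step 13: on WHITE (5,2): turn R to E, flip to black, move to (5,3). |black|=9
Step 14: on WHITE (5,3): turn R to S, flip to black, move to (6,3). |black|=10
Step 15: on BLACK (6,3): turn L to E, flip to white, move to (6,4). |black|=9
Step 16: on BLACK (6,4): turn L to N, flip to white, move to (5,4). |black|=8
Step 17: on BLACK (5,4): turn L to W, flip to white, move to (5,3). |black|=7
Step 18: on BLACK (5,3): turn L to S, flip to white, move to (6,3). |black|=6
Step 19: on WHITE (6,3): turn R to W, flip to black, move to (6,2). |black|=7
Step 20: on BLACK (6,2): turn L to S, flip to white, move to (7,2). |black|=6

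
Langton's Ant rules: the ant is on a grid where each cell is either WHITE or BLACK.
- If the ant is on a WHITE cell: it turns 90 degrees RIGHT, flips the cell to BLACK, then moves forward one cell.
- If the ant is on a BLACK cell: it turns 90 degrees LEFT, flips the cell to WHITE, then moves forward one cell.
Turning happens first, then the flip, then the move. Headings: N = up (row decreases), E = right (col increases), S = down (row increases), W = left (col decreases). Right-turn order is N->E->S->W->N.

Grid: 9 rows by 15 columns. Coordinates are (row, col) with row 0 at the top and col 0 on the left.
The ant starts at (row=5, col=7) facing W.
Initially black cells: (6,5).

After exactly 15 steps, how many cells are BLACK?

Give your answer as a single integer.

Answer: 10

Derivation:
Step 1: on WHITE (5,7): turn R to N, flip to black, move to (4,7). |black|=2
Step 2: on WHITE (4,7): turn R to E, flip to black, move to (4,8). |black|=3
Step 3: on WHITE (4,8): turn R to S, flip to black, move to (5,8). |black|=4
Step 4: on WHITE (5,8): turn R to W, flip to black, move to (5,7). |black|=5
Step 5: on BLACK (5,7): turn L to S, flip to white, move to (6,7). |black|=4
Step 6: on WHITE (6,7): turn R to W, flip to black, move to (6,6). |black|=5
Step 7: on WHITE (6,6): turn R to N, flip to black, move to (5,6). |black|=6
Step 8: on WHITE (5,6): turn R to E, flip to black, move to (5,7). |black|=7
Step 9: on WHITE (5,7): turn R to S, flip to black, move to (6,7). |black|=8
Step 10: on BLACK (6,7): turn L to E, flip to white, move to (6,8). |black|=7
Step 11: on WHITE (6,8): turn R to S, flip to black, move to (7,8). |black|=8
Step 12: on WHITE (7,8): turn R to W, flip to black, move to (7,7). |black|=9
Step 13: on WHITE (7,7): turn R to N, flip to black, move to (6,7). |black|=10
Step 14: on WHITE (6,7): turn R to E, flip to black, move to (6,8). |black|=11
Step 15: on BLACK (6,8): turn L to N, flip to white, move to (5,8). |black|=10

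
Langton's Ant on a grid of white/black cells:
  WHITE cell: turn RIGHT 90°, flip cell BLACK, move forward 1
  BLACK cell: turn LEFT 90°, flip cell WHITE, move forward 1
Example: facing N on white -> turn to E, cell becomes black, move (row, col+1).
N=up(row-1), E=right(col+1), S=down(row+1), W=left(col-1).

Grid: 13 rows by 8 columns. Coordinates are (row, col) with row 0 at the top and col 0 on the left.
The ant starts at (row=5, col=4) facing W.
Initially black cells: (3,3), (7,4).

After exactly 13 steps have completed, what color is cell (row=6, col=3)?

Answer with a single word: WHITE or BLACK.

Step 1: on WHITE (5,4): turn R to N, flip to black, move to (4,4). |black|=3
Step 2: on WHITE (4,4): turn R to E, flip to black, move to (4,5). |black|=4
Step 3: on WHITE (4,5): turn R to S, flip to black, move to (5,5). |black|=5
Step 4: on WHITE (5,5): turn R to W, flip to black, move to (5,4). |black|=6
Step 5: on BLACK (5,4): turn L to S, flip to white, move to (6,4). |black|=5
Step 6: on WHITE (6,4): turn R to W, flip to black, move to (6,3). |black|=6
Step 7: on WHITE (6,3): turn R to N, flip to black, move to (5,3). |black|=7
Step 8: on WHITE (5,3): turn R to E, flip to black, move to (5,4). |black|=8
Step 9: on WHITE (5,4): turn R to S, flip to black, move to (6,4). |black|=9
Step 10: on BLACK (6,4): turn L to E, flip to white, move to (6,5). |black|=8
Step 11: on WHITE (6,5): turn R to S, flip to black, move to (7,5). |black|=9
Step 12: on WHITE (7,5): turn R to W, flip to black, move to (7,4). |black|=10
Step 13: on BLACK (7,4): turn L to S, flip to white, move to (8,4). |black|=9

Answer: BLACK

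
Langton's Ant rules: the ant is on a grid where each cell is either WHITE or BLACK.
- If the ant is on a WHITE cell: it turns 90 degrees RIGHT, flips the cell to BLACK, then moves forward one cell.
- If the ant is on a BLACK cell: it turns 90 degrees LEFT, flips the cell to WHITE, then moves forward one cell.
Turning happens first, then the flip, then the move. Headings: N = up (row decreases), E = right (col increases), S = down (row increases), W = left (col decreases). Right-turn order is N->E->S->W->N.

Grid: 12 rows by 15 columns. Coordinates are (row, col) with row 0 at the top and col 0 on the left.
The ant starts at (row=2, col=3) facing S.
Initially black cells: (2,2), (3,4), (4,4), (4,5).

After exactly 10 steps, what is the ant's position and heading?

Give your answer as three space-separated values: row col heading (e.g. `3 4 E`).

Answer: 3 2 N

Derivation:
Step 1: on WHITE (2,3): turn R to W, flip to black, move to (2,2). |black|=5
Step 2: on BLACK (2,2): turn L to S, flip to white, move to (3,2). |black|=4
Step 3: on WHITE (3,2): turn R to W, flip to black, move to (3,1). |black|=5
Step 4: on WHITE (3,1): turn R to N, flip to black, move to (2,1). |black|=6
Step 5: on WHITE (2,1): turn R to E, flip to black, move to (2,2). |black|=7
Step 6: on WHITE (2,2): turn R to S, flip to black, move to (3,2). |black|=8
Step 7: on BLACK (3,2): turn L to E, flip to white, move to (3,3). |black|=7
Step 8: on WHITE (3,3): turn R to S, flip to black, move to (4,3). |black|=8
Step 9: on WHITE (4,3): turn R to W, flip to black, move to (4,2). |black|=9
Step 10: on WHITE (4,2): turn R to N, flip to black, move to (3,2). |black|=10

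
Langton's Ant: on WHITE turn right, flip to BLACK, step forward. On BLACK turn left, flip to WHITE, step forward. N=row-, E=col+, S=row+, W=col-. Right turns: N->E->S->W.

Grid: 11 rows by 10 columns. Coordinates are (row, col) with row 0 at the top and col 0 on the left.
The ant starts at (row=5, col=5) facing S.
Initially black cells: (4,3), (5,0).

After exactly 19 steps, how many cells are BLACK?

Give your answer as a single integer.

Answer: 9

Derivation:
Step 1: on WHITE (5,5): turn R to W, flip to black, move to (5,4). |black|=3
Step 2: on WHITE (5,4): turn R to N, flip to black, move to (4,4). |black|=4
Step 3: on WHITE (4,4): turn R to E, flip to black, move to (4,5). |black|=5
Step 4: on WHITE (4,5): turn R to S, flip to black, move to (5,5). |black|=6
Step 5: on BLACK (5,5): turn L to E, flip to white, move to (5,6). |black|=5
Step 6: on WHITE (5,6): turn R to S, flip to black, move to (6,6). |black|=6
Step 7: on WHITE (6,6): turn R to W, flip to black, move to (6,5). |black|=7
Step 8: on WHITE (6,5): turn R to N, flip to black, move to (5,5). |black|=8
Step 9: on WHITE (5,5): turn R to E, flip to black, move to (5,6). |black|=9
Step 10: on BLACK (5,6): turn L to N, flip to white, move to (4,6). |black|=8
Step 11: on WHITE (4,6): turn R to E, flip to black, move to (4,7). |black|=9
Step 12: on WHITE (4,7): turn R to S, flip to black, move to (5,7). |black|=10
Step 13: on WHITE (5,7): turn R to W, flip to black, move to (5,6). |black|=11
Step 14: on WHITE (5,6): turn R to N, flip to black, move to (4,6). |black|=12
Step 15: on BLACK (4,6): turn L to W, flip to white, move to (4,5). |black|=11
Step 16: on BLACK (4,5): turn L to S, flip to white, move to (5,5). |black|=10
Step 17: on BLACK (5,5): turn L to E, flip to white, move to (5,6). |black|=9
Step 18: on BLACK (5,6): turn L to N, flip to white, move to (4,6). |black|=8
Step 19: on WHITE (4,6): turn R to E, flip to black, move to (4,7). |black|=9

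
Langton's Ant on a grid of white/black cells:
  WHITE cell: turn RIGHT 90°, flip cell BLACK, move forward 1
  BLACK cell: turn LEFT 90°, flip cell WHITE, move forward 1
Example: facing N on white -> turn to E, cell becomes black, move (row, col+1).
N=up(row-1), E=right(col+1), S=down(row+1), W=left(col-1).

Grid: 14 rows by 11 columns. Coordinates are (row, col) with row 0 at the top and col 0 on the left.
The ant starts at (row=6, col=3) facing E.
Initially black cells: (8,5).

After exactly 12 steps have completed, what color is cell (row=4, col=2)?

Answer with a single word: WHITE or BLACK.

Answer: BLACK

Derivation:
Step 1: on WHITE (6,3): turn R to S, flip to black, move to (7,3). |black|=2
Step 2: on WHITE (7,3): turn R to W, flip to black, move to (7,2). |black|=3
Step 3: on WHITE (7,2): turn R to N, flip to black, move to (6,2). |black|=4
Step 4: on WHITE (6,2): turn R to E, flip to black, move to (6,3). |black|=5
Step 5: on BLACK (6,3): turn L to N, flip to white, move to (5,3). |black|=4
Step 6: on WHITE (5,3): turn R to E, flip to black, move to (5,4). |black|=5
Step 7: on WHITE (5,4): turn R to S, flip to black, move to (6,4). |black|=6
Step 8: on WHITE (6,4): turn R to W, flip to black, move to (6,3). |black|=7
Step 9: on WHITE (6,3): turn R to N, flip to black, move to (5,3). |black|=8
Step 10: on BLACK (5,3): turn L to W, flip to white, move to (5,2). |black|=7
Step 11: on WHITE (5,2): turn R to N, flip to black, move to (4,2). |black|=8
Step 12: on WHITE (4,2): turn R to E, flip to black, move to (4,3). |black|=9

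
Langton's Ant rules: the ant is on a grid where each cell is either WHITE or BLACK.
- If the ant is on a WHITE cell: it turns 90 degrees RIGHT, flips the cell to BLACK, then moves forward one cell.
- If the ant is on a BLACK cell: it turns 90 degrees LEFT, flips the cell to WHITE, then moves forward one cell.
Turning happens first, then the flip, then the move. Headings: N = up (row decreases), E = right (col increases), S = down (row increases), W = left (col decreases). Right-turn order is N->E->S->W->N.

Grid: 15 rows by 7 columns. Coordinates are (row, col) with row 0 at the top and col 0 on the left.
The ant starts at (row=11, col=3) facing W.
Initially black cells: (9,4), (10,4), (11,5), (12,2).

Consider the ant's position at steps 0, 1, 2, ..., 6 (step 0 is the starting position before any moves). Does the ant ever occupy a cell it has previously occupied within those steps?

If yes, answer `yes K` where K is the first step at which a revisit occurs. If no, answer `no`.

Step 1: on WHITE (11,3): turn R to N, flip to black, move to (10,3). |black|=5 — new cell
Step 2: on WHITE (10,3): turn R to E, flip to black, move to (10,4). |black|=6 — new cell
Step 3: on BLACK (10,4): turn L to N, flip to white, move to (9,4). |black|=5 — new cell
Step 4: on BLACK (9,4): turn L to W, flip to white, move to (9,3). |black|=4 — new cell
Step 5: on WHITE (9,3): turn R to N, flip to black, move to (8,3). |black|=5 — new cell
Step 6: on WHITE (8,3): turn R to E, flip to black, move to (8,4). |black|=6 — new cell
No revisit within 6 steps.

Answer: no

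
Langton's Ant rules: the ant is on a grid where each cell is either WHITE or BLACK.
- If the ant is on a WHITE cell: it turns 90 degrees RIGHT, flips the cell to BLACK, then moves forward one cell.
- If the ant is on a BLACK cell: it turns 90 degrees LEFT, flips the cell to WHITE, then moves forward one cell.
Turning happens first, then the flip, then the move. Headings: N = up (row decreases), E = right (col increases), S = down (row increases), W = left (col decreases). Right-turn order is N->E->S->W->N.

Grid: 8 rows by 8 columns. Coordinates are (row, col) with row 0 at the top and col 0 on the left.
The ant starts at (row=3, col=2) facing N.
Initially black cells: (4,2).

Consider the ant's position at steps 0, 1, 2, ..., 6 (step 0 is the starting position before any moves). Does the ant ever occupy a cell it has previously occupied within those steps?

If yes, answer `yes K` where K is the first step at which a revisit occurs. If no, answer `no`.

Step 1: on WHITE (3,2): turn R to E, flip to black, move to (3,3). |black|=2 — new cell
Step 2: on WHITE (3,3): turn R to S, flip to black, move to (4,3). |black|=3 — new cell
Step 3: on WHITE (4,3): turn R to W, flip to black, move to (4,2). |black|=4 — new cell
Step 4: on BLACK (4,2): turn L to S, flip to white, move to (5,2). |black|=3 — new cell
Step 5: on WHITE (5,2): turn R to W, flip to black, move to (5,1). |black|=4 — new cell
Step 6: on WHITE (5,1): turn R to N, flip to black, move to (4,1). |black|=5 — new cell
No revisit within 6 steps.

Answer: no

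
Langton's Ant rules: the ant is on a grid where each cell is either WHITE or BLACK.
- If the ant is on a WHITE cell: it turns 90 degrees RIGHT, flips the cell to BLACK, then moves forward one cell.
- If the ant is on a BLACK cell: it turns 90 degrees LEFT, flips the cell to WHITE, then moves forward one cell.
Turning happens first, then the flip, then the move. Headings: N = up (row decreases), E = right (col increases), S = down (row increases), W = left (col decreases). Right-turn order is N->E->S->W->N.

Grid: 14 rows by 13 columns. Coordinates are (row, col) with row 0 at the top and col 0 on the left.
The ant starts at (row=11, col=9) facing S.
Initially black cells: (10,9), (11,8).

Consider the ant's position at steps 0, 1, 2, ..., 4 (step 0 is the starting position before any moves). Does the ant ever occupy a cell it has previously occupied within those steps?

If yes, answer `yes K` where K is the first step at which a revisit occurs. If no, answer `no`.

Step 1: on WHITE (11,9): turn R to W, flip to black, move to (11,8). |black|=3 — new cell
Step 2: on BLACK (11,8): turn L to S, flip to white, move to (12,8). |black|=2 — new cell
Step 3: on WHITE (12,8): turn R to W, flip to black, move to (12,7). |black|=3 — new cell
Step 4: on WHITE (12,7): turn R to N, flip to black, move to (11,7). |black|=4 — new cell
No revisit within 4 steps.

Answer: no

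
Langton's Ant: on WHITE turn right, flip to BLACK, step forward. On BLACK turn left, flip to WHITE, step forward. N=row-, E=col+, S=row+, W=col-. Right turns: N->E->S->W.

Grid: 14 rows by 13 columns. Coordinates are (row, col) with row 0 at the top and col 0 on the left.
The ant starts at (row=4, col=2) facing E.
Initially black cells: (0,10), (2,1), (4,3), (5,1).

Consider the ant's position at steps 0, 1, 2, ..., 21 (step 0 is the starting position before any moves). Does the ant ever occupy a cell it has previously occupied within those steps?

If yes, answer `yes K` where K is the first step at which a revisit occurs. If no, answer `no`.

Step 1: on WHITE (4,2): turn R to S, flip to black, move to (5,2). |black|=5 — new cell
Step 2: on WHITE (5,2): turn R to W, flip to black, move to (5,1). |black|=6 — new cell
Step 3: on BLACK (5,1): turn L to S, flip to white, move to (6,1). |black|=5 — new cell
Step 4: on WHITE (6,1): turn R to W, flip to black, move to (6,0). |black|=6 — new cell
Step 5: on WHITE (6,0): turn R to N, flip to black, move to (5,0). |black|=7 — new cell
Step 6: on WHITE (5,0): turn R to E, flip to black, move to (5,1). |black|=8 — REVISIT

Answer: yes 6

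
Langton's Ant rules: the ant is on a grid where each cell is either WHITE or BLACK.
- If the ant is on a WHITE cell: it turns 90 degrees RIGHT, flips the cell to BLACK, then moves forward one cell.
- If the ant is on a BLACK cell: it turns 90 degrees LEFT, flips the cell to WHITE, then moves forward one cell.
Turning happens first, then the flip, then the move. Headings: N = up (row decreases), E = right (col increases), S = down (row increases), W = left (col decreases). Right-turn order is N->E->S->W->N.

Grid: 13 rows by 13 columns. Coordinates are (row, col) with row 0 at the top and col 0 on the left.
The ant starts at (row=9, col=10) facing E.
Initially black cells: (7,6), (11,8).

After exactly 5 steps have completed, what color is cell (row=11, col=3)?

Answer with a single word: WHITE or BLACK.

Answer: WHITE

Derivation:
Step 1: on WHITE (9,10): turn R to S, flip to black, move to (10,10). |black|=3
Step 2: on WHITE (10,10): turn R to W, flip to black, move to (10,9). |black|=4
Step 3: on WHITE (10,9): turn R to N, flip to black, move to (9,9). |black|=5
Step 4: on WHITE (9,9): turn R to E, flip to black, move to (9,10). |black|=6
Step 5: on BLACK (9,10): turn L to N, flip to white, move to (8,10). |black|=5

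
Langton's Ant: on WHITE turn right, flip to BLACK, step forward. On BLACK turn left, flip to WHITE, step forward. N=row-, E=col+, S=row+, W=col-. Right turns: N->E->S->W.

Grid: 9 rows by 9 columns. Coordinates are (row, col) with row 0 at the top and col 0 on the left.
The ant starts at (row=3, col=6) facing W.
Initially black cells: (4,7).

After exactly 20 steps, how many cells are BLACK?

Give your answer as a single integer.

Answer: 7

Derivation:
Step 1: on WHITE (3,6): turn R to N, flip to black, move to (2,6). |black|=2
Step 2: on WHITE (2,6): turn R to E, flip to black, move to (2,7). |black|=3
Step 3: on WHITE (2,7): turn R to S, flip to black, move to (3,7). |black|=4
Step 4: on WHITE (3,7): turn R to W, flip to black, move to (3,6). |black|=5
Step 5: on BLACK (3,6): turn L to S, flip to white, move to (4,6). |black|=4
Step 6: on WHITE (4,6): turn R to W, flip to black, move to (4,5). |black|=5
Step 7: on WHITE (4,5): turn R to N, flip to black, move to (3,5). |black|=6
Step 8: on WHITE (3,5): turn R to E, flip to black, move to (3,6). |black|=7
Step 9: on WHITE (3,6): turn R to S, flip to black, move to (4,6). |black|=8
Step 10: on BLACK (4,6): turn L to E, flip to white, move to (4,7). |black|=7
Step 11: on BLACK (4,7): turn L to N, flip to white, move to (3,7). |black|=6
Step 12: on BLACK (3,7): turn L to W, flip to white, move to (3,6). |black|=5
Step 13: on BLACK (3,6): turn L to S, flip to white, move to (4,6). |black|=4
Step 14: on WHITE (4,6): turn R to W, flip to black, move to (4,5). |black|=5
Step 15: on BLACK (4,5): turn L to S, flip to white, move to (5,5). |black|=4
Step 16: on WHITE (5,5): turn R to W, flip to black, move to (5,4). |black|=5
Step 17: on WHITE (5,4): turn R to N, flip to black, move to (4,4). |black|=6
Step 18: on WHITE (4,4): turn R to E, flip to black, move to (4,5). |black|=7
Step 19: on WHITE (4,5): turn R to S, flip to black, move to (5,5). |black|=8
Step 20: on BLACK (5,5): turn L to E, flip to white, move to (5,6). |black|=7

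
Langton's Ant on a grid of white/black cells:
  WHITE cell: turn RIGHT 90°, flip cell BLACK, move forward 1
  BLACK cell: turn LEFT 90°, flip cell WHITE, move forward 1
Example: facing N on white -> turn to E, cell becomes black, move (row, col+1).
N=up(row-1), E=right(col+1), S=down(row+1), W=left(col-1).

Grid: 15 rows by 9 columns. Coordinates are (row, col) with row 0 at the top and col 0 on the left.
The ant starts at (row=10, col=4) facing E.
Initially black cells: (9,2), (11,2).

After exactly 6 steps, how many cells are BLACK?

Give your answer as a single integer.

Step 1: on WHITE (10,4): turn R to S, flip to black, move to (11,4). |black|=3
Step 2: on WHITE (11,4): turn R to W, flip to black, move to (11,3). |black|=4
Step 3: on WHITE (11,3): turn R to N, flip to black, move to (10,3). |black|=5
Step 4: on WHITE (10,3): turn R to E, flip to black, move to (10,4). |black|=6
Step 5: on BLACK (10,4): turn L to N, flip to white, move to (9,4). |black|=5
Step 6: on WHITE (9,4): turn R to E, flip to black, move to (9,5). |black|=6

Answer: 6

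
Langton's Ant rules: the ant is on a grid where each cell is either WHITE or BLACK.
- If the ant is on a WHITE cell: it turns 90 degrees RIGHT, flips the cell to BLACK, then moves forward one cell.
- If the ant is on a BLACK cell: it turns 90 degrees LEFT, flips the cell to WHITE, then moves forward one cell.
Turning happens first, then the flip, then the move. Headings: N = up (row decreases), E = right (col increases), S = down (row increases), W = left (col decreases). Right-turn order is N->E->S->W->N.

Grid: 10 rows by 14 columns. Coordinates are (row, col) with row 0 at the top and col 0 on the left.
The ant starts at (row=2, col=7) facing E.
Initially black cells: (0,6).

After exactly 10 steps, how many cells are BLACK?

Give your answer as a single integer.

Answer: 7

Derivation:
Step 1: on WHITE (2,7): turn R to S, flip to black, move to (3,7). |black|=2
Step 2: on WHITE (3,7): turn R to W, flip to black, move to (3,6). |black|=3
Step 3: on WHITE (3,6): turn R to N, flip to black, move to (2,6). |black|=4
Step 4: on WHITE (2,6): turn R to E, flip to black, move to (2,7). |black|=5
Step 5: on BLACK (2,7): turn L to N, flip to white, move to (1,7). |black|=4
Step 6: on WHITE (1,7): turn R to E, flip to black, move to (1,8). |black|=5
Step 7: on WHITE (1,8): turn R to S, flip to black, move to (2,8). |black|=6
Step 8: on WHITE (2,8): turn R to W, flip to black, move to (2,7). |black|=7
Step 9: on WHITE (2,7): turn R to N, flip to black, move to (1,7). |black|=8
Step 10: on BLACK (1,7): turn L to W, flip to white, move to (1,6). |black|=7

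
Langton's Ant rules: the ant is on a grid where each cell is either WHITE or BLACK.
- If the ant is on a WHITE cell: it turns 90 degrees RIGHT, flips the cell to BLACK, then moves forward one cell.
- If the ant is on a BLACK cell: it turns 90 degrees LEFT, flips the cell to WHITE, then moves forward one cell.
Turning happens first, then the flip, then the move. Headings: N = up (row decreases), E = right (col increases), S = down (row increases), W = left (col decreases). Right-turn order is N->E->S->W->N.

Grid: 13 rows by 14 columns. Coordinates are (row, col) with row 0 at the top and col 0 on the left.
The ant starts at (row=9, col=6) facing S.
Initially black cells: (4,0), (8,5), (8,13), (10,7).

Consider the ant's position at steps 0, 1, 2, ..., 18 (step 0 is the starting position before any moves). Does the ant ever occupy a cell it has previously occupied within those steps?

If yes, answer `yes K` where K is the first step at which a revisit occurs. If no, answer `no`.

Step 1: on WHITE (9,6): turn R to W, flip to black, move to (9,5). |black|=5 — new cell
Step 2: on WHITE (9,5): turn R to N, flip to black, move to (8,5). |black|=6 — new cell
Step 3: on BLACK (8,5): turn L to W, flip to white, move to (8,4). |black|=5 — new cell
Step 4: on WHITE (8,4): turn R to N, flip to black, move to (7,4). |black|=6 — new cell
Step 5: on WHITE (7,4): turn R to E, flip to black, move to (7,5). |black|=7 — new cell
Step 6: on WHITE (7,5): turn R to S, flip to black, move to (8,5). |black|=8 — REVISIT

Answer: yes 6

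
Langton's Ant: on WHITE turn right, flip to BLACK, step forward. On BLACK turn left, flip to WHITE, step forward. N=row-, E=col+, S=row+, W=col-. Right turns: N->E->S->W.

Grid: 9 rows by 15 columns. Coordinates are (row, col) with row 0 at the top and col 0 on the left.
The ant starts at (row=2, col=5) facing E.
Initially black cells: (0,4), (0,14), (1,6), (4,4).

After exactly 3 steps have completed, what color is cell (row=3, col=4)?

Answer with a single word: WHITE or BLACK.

Answer: BLACK

Derivation:
Step 1: on WHITE (2,5): turn R to S, flip to black, move to (3,5). |black|=5
Step 2: on WHITE (3,5): turn R to W, flip to black, move to (3,4). |black|=6
Step 3: on WHITE (3,4): turn R to N, flip to black, move to (2,4). |black|=7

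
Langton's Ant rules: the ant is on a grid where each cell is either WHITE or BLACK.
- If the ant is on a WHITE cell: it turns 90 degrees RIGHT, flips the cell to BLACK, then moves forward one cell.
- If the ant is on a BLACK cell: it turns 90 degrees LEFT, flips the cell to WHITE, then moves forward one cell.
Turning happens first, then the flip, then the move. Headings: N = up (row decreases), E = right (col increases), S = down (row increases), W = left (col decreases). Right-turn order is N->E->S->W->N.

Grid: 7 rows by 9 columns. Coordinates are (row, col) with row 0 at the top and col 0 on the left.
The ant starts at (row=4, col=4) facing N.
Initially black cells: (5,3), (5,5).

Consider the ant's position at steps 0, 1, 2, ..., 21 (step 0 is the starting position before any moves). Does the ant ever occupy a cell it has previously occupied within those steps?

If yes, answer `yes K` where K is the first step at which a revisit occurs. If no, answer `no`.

Step 1: on WHITE (4,4): turn R to E, flip to black, move to (4,5). |black|=3 — new cell
Step 2: on WHITE (4,5): turn R to S, flip to black, move to (5,5). |black|=4 — new cell
Step 3: on BLACK (5,5): turn L to E, flip to white, move to (5,6). |black|=3 — new cell
Step 4: on WHITE (5,6): turn R to S, flip to black, move to (6,6). |black|=4 — new cell
Step 5: on WHITE (6,6): turn R to W, flip to black, move to (6,5). |black|=5 — new cell
Step 6: on WHITE (6,5): turn R to N, flip to black, move to (5,5). |black|=6 — REVISIT

Answer: yes 6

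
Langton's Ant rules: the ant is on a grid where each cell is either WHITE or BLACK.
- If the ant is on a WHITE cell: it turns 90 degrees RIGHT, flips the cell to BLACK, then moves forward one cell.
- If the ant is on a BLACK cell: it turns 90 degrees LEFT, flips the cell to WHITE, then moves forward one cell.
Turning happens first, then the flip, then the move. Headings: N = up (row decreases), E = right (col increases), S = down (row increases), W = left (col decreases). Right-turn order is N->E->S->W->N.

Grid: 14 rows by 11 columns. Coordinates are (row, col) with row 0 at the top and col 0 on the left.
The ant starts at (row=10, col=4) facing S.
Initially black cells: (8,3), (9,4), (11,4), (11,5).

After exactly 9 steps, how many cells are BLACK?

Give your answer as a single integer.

Answer: 9

Derivation:
Step 1: on WHITE (10,4): turn R to W, flip to black, move to (10,3). |black|=5
Step 2: on WHITE (10,3): turn R to N, flip to black, move to (9,3). |black|=6
Step 3: on WHITE (9,3): turn R to E, flip to black, move to (9,4). |black|=7
Step 4: on BLACK (9,4): turn L to N, flip to white, move to (8,4). |black|=6
Step 5: on WHITE (8,4): turn R to E, flip to black, move to (8,5). |black|=7
Step 6: on WHITE (8,5): turn R to S, flip to black, move to (9,5). |black|=8
Step 7: on WHITE (9,5): turn R to W, flip to black, move to (9,4). |black|=9
Step 8: on WHITE (9,4): turn R to N, flip to black, move to (8,4). |black|=10
Step 9: on BLACK (8,4): turn L to W, flip to white, move to (8,3). |black|=9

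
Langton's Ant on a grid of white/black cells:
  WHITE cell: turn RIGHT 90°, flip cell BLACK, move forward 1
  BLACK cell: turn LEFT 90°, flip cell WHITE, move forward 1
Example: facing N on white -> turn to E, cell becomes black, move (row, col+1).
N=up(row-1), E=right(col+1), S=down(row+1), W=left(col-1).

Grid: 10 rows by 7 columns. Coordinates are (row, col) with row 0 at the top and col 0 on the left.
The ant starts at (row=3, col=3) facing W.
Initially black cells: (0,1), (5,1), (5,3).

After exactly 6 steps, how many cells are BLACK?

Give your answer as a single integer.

Step 1: on WHITE (3,3): turn R to N, flip to black, move to (2,3). |black|=4
Step 2: on WHITE (2,3): turn R to E, flip to black, move to (2,4). |black|=5
Step 3: on WHITE (2,4): turn R to S, flip to black, move to (3,4). |black|=6
Step 4: on WHITE (3,4): turn R to W, flip to black, move to (3,3). |black|=7
Step 5: on BLACK (3,3): turn L to S, flip to white, move to (4,3). |black|=6
Step 6: on WHITE (4,3): turn R to W, flip to black, move to (4,2). |black|=7

Answer: 7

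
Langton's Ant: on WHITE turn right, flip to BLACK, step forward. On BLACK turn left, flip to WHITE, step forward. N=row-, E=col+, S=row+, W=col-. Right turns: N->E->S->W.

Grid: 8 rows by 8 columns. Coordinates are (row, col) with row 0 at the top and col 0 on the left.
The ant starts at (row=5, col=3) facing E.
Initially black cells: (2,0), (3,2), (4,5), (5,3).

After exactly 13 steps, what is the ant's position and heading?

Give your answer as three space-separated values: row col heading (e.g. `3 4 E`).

Step 1: on BLACK (5,3): turn L to N, flip to white, move to (4,3). |black|=3
Step 2: on WHITE (4,3): turn R to E, flip to black, move to (4,4). |black|=4
Step 3: on WHITE (4,4): turn R to S, flip to black, move to (5,4). |black|=5
Step 4: on WHITE (5,4): turn R to W, flip to black, move to (5,3). |black|=6
Step 5: on WHITE (5,3): turn R to N, flip to black, move to (4,3). |black|=7
Step 6: on BLACK (4,3): turn L to W, flip to white, move to (4,2). |black|=6
Step 7: on WHITE (4,2): turn R to N, flip to black, move to (3,2). |black|=7
Step 8: on BLACK (3,2): turn L to W, flip to white, move to (3,1). |black|=6
Step 9: on WHITE (3,1): turn R to N, flip to black, move to (2,1). |black|=7
Step 10: on WHITE (2,1): turn R to E, flip to black, move to (2,2). |black|=8
Step 11: on WHITE (2,2): turn R to S, flip to black, move to (3,2). |black|=9
Step 12: on WHITE (3,2): turn R to W, flip to black, move to (3,1). |black|=10
Step 13: on BLACK (3,1): turn L to S, flip to white, move to (4,1). |black|=9

Answer: 4 1 S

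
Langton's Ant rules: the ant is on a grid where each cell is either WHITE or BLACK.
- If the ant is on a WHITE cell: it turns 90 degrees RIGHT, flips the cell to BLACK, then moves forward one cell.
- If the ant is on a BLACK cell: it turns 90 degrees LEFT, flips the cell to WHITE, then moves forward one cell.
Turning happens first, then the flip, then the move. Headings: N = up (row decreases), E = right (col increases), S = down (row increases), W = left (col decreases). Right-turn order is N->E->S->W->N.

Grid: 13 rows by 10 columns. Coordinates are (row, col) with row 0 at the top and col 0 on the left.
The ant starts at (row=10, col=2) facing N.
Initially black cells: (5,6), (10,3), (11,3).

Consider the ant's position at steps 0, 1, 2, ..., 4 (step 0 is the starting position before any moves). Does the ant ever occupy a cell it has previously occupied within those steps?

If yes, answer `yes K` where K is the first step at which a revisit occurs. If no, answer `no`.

Step 1: on WHITE (10,2): turn R to E, flip to black, move to (10,3). |black|=4 — new cell
Step 2: on BLACK (10,3): turn L to N, flip to white, move to (9,3). |black|=3 — new cell
Step 3: on WHITE (9,3): turn R to E, flip to black, move to (9,4). |black|=4 — new cell
Step 4: on WHITE (9,4): turn R to S, flip to black, move to (10,4). |black|=5 — new cell
No revisit within 4 steps.

Answer: no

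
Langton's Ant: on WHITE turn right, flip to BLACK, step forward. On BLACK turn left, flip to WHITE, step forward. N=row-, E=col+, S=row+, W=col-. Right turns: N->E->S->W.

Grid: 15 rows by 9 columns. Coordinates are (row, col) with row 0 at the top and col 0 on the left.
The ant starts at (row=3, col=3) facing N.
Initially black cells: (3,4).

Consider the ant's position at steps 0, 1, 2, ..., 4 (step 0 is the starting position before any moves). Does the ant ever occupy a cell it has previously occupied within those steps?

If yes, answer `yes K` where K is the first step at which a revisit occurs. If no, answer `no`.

Answer: no

Derivation:
Step 1: on WHITE (3,3): turn R to E, flip to black, move to (3,4). |black|=2 — new cell
Step 2: on BLACK (3,4): turn L to N, flip to white, move to (2,4). |black|=1 — new cell
Step 3: on WHITE (2,4): turn R to E, flip to black, move to (2,5). |black|=2 — new cell
Step 4: on WHITE (2,5): turn R to S, flip to black, move to (3,5). |black|=3 — new cell
No revisit within 4 steps.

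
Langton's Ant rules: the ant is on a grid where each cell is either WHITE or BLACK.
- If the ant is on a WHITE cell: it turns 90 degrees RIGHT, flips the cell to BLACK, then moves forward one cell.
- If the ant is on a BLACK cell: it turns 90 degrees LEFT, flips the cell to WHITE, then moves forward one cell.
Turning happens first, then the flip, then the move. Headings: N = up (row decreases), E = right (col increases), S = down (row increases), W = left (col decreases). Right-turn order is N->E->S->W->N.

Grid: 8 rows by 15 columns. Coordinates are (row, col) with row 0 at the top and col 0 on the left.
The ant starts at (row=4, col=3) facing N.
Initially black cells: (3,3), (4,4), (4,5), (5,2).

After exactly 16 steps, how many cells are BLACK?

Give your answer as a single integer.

Answer: 10

Derivation:
Step 1: on WHITE (4,3): turn R to E, flip to black, move to (4,4). |black|=5
Step 2: on BLACK (4,4): turn L to N, flip to white, move to (3,4). |black|=4
Step 3: on WHITE (3,4): turn R to E, flip to black, move to (3,5). |black|=5
Step 4: on WHITE (3,5): turn R to S, flip to black, move to (4,5). |black|=6
Step 5: on BLACK (4,5): turn L to E, flip to white, move to (4,6). |black|=5
Step 6: on WHITE (4,6): turn R to S, flip to black, move to (5,6). |black|=6
Step 7: on WHITE (5,6): turn R to W, flip to black, move to (5,5). |black|=7
Step 8: on WHITE (5,5): turn R to N, flip to black, move to (4,5). |black|=8
Step 9: on WHITE (4,5): turn R to E, flip to black, move to (4,6). |black|=9
Step 10: on BLACK (4,6): turn L to N, flip to white, move to (3,6). |black|=8
Step 11: on WHITE (3,6): turn R to E, flip to black, move to (3,7). |black|=9
Step 12: on WHITE (3,7): turn R to S, flip to black, move to (4,7). |black|=10
Step 13: on WHITE (4,7): turn R to W, flip to black, move to (4,6). |black|=11
Step 14: on WHITE (4,6): turn R to N, flip to black, move to (3,6). |black|=12
Step 15: on BLACK (3,6): turn L to W, flip to white, move to (3,5). |black|=11
Step 16: on BLACK (3,5): turn L to S, flip to white, move to (4,5). |black|=10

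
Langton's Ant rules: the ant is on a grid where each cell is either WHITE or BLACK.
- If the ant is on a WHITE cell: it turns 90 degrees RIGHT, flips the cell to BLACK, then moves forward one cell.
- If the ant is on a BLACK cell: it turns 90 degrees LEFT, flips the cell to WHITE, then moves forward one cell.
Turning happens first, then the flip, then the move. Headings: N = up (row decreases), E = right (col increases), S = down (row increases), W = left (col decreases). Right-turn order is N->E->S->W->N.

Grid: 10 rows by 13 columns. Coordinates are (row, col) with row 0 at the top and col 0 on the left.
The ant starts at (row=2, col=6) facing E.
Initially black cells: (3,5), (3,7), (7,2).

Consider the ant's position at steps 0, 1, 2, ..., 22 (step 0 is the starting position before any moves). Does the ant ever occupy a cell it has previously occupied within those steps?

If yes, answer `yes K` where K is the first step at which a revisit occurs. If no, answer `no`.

Step 1: on WHITE (2,6): turn R to S, flip to black, move to (3,6). |black|=4 — new cell
Step 2: on WHITE (3,6): turn R to W, flip to black, move to (3,5). |black|=5 — new cell
Step 3: on BLACK (3,5): turn L to S, flip to white, move to (4,5). |black|=4 — new cell
Step 4: on WHITE (4,5): turn R to W, flip to black, move to (4,4). |black|=5 — new cell
Step 5: on WHITE (4,4): turn R to N, flip to black, move to (3,4). |black|=6 — new cell
Step 6: on WHITE (3,4): turn R to E, flip to black, move to (3,5). |black|=7 — REVISIT

Answer: yes 6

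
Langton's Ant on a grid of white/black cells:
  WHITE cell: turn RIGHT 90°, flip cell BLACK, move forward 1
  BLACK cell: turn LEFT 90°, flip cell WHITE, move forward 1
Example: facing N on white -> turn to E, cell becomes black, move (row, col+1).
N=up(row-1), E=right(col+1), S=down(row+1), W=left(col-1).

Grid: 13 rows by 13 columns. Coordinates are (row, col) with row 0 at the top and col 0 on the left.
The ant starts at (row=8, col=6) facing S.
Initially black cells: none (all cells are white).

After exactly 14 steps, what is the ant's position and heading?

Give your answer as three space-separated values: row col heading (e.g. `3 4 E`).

Answer: 7 7 N

Derivation:
Step 1: on WHITE (8,6): turn R to W, flip to black, move to (8,5). |black|=1
Step 2: on WHITE (8,5): turn R to N, flip to black, move to (7,5). |black|=2
Step 3: on WHITE (7,5): turn R to E, flip to black, move to (7,6). |black|=3
Step 4: on WHITE (7,6): turn R to S, flip to black, move to (8,6). |black|=4
Step 5: on BLACK (8,6): turn L to E, flip to white, move to (8,7). |black|=3
Step 6: on WHITE (8,7): turn R to S, flip to black, move to (9,7). |black|=4
Step 7: on WHITE (9,7): turn R to W, flip to black, move to (9,6). |black|=5
Step 8: on WHITE (9,6): turn R to N, flip to black, move to (8,6). |black|=6
Step 9: on WHITE (8,6): turn R to E, flip to black, move to (8,7). |black|=7
Step 10: on BLACK (8,7): turn L to N, flip to white, move to (7,7). |black|=6
Step 11: on WHITE (7,7): turn R to E, flip to black, move to (7,8). |black|=7
Step 12: on WHITE (7,8): turn R to S, flip to black, move to (8,8). |black|=8
Step 13: on WHITE (8,8): turn R to W, flip to black, move to (8,7). |black|=9
Step 14: on WHITE (8,7): turn R to N, flip to black, move to (7,7). |black|=10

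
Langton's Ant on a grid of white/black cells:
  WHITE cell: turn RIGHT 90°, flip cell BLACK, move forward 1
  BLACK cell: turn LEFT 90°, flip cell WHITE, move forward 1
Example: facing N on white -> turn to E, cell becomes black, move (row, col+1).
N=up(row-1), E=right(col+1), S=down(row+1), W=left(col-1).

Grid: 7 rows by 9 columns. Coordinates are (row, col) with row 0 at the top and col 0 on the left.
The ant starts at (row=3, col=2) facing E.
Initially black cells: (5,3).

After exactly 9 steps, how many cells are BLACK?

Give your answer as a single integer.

Answer: 8

Derivation:
Step 1: on WHITE (3,2): turn R to S, flip to black, move to (4,2). |black|=2
Step 2: on WHITE (4,2): turn R to W, flip to black, move to (4,1). |black|=3
Step 3: on WHITE (4,1): turn R to N, flip to black, move to (3,1). |black|=4
Step 4: on WHITE (3,1): turn R to E, flip to black, move to (3,2). |black|=5
Step 5: on BLACK (3,2): turn L to N, flip to white, move to (2,2). |black|=4
Step 6: on WHITE (2,2): turn R to E, flip to black, move to (2,3). |black|=5
Step 7: on WHITE (2,3): turn R to S, flip to black, move to (3,3). |black|=6
Step 8: on WHITE (3,3): turn R to W, flip to black, move to (3,2). |black|=7
Step 9: on WHITE (3,2): turn R to N, flip to black, move to (2,2). |black|=8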